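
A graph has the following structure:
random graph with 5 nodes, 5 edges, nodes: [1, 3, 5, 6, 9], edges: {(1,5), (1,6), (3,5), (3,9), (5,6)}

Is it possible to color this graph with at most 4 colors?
Yes, G is 4-colorable

A valid 4-coloring: color 1: [5, 9]; color 2: [3, 6]; color 3: [1].
(χ(G) = 3 ≤ 4.)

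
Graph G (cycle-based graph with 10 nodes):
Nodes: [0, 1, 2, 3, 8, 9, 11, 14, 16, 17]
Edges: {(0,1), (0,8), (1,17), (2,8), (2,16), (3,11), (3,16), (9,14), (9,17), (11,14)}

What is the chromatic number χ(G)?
Clique number ω(G) = 2 (lower bound: χ ≥ ω).
The graph is bipartite (no odd cycle), so 2 colors suffice: χ(G) = 2.
A valid 2-coloring: color 1: [0, 2, 3, 14, 17]; color 2: [1, 8, 9, 11, 16].

χ(G) = 2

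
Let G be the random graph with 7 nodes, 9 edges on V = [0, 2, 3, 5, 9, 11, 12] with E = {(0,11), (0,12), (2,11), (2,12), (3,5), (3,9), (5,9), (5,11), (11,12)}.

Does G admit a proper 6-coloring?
Yes, G is 6-colorable

A valid 6-coloring: color 1: [3, 11]; color 2: [5, 12]; color 3: [0, 2, 9].
(χ(G) = 3 ≤ 6.)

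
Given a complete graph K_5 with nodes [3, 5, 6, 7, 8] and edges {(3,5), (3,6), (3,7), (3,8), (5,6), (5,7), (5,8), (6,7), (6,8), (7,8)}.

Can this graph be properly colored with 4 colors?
The clique on vertices [3, 5, 6, 7, 8] has size 5 > 4, so it alone needs 5 colors.

No, G is not 4-colorable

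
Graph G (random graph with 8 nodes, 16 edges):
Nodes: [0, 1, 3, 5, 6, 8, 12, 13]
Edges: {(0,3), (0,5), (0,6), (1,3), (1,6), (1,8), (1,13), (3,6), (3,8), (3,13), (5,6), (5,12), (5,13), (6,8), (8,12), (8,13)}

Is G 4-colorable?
A valid 4-coloring: color 1: [6, 12, 13]; color 2: [3, 5]; color 3: [0, 8]; color 4: [1].
(χ(G) = 4 ≤ 4.)

Yes, G is 4-colorable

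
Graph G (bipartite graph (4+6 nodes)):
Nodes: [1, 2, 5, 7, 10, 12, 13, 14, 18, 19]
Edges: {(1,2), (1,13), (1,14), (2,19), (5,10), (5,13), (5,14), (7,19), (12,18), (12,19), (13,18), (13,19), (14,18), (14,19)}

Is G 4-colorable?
A valid 4-coloring: color 1: [1, 5, 18, 19]; color 2: [2, 7, 10, 12, 13, 14].
(χ(G) = 2 ≤ 4.)

Yes, G is 4-colorable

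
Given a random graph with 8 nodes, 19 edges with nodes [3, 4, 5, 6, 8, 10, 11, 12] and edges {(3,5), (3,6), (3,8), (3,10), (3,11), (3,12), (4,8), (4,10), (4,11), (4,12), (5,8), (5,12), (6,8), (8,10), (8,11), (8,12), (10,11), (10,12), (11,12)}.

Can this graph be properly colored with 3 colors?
The clique on vertices [3, 8, 10, 11, 12] has size 5 > 3, so it alone needs 5 colors.

No, G is not 3-colorable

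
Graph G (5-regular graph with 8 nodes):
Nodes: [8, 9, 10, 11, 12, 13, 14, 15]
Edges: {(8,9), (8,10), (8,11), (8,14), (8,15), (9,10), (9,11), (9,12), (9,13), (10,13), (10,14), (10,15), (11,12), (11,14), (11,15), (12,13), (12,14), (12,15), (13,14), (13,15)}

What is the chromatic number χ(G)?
χ(G) = 4

Clique number ω(G) = 3 (lower bound: χ ≥ ω).
Odd cycle [13, 12, 11, 8, 10] needs 3 colors (χ ≥ 3).
Vertex 9 is adjacent to every vertex of [8, 10, 11, 12, 13], which already need 3 colors among themselves, so 9 needs a new color (χ ≥ 4).
The coloring below uses 4 colors, so χ(G) = 4.
A valid 4-coloring: color 1: [9, 14, 15]; color 2: [8, 12]; color 3: [11, 13]; color 4: [10].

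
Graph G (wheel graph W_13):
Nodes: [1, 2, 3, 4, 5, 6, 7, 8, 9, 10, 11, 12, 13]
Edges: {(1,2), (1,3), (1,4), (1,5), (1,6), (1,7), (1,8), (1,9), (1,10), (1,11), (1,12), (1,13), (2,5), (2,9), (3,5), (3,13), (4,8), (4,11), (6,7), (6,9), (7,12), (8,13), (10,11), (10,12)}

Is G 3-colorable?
Yes, G is 3-colorable

A valid 3-coloring: color 1: [1]; color 2: [2, 3, 6, 8, 11, 12]; color 3: [4, 5, 7, 9, 10, 13].
(χ(G) = 3 ≤ 3.)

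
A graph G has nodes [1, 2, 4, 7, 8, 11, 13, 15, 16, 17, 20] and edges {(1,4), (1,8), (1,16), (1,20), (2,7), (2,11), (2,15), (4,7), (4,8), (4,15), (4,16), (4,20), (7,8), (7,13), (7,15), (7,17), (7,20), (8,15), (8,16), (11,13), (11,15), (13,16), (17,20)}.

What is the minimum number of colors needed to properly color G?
Clique number ω(G) = 4 (lower bound: χ ≥ ω).
The clique on [1, 4, 8, 16] has size 4, forcing χ ≥ 4, and the coloring below uses 4 colors, so χ(G) = 4.
A valid 4-coloring: color 1: [7, 11, 16]; color 2: [2, 4, 13, 17]; color 3: [1, 15]; color 4: [8, 20].

χ(G) = 4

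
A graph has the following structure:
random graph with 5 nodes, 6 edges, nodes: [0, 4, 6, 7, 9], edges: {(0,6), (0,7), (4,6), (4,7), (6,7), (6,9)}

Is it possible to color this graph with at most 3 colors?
A valid 3-coloring: color 1: [6]; color 2: [7, 9]; color 3: [0, 4].
(χ(G) = 3 ≤ 3.)

Yes, G is 3-colorable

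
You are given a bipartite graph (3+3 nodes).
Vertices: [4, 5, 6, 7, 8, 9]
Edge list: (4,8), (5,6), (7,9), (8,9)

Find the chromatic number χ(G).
χ(G) = 2

Clique number ω(G) = 2 (lower bound: χ ≥ ω).
The graph is bipartite (no odd cycle), so 2 colors suffice: χ(G) = 2.
A valid 2-coloring: color 1: [5, 7, 8]; color 2: [4, 6, 9].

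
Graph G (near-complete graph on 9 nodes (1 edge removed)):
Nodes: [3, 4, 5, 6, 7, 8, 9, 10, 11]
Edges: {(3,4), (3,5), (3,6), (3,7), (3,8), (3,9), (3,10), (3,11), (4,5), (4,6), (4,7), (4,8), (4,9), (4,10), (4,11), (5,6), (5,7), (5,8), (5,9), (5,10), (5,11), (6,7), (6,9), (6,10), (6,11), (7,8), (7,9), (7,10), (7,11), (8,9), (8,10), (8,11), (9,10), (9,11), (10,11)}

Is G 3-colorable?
No, G is not 3-colorable

The clique on vertices [3, 4, 5, 7, 8, 9, 10, 11] has size 8 > 3, so it alone needs 8 colors.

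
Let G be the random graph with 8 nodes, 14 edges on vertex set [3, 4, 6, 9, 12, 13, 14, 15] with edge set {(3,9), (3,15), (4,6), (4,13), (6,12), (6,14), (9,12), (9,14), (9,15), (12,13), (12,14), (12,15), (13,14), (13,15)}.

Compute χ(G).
χ(G) = 3

Clique number ω(G) = 3 (lower bound: χ ≥ ω).
The clique on [3, 9, 15] has size 3, forcing χ ≥ 3, and the coloring below uses 3 colors, so χ(G) = 3.
A valid 3-coloring: color 1: [3, 4, 12]; color 2: [14, 15]; color 3: [6, 9, 13].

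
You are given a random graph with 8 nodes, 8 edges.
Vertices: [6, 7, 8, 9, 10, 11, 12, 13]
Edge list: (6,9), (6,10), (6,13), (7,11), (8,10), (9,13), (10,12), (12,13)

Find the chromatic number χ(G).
Clique number ω(G) = 3 (lower bound: χ ≥ ω).
The clique on [6, 9, 13] has size 3, forcing χ ≥ 3, and the coloring below uses 3 colors, so χ(G) = 3.
A valid 3-coloring: color 1: [7, 10, 13]; color 2: [6, 8, 11, 12]; color 3: [9].

χ(G) = 3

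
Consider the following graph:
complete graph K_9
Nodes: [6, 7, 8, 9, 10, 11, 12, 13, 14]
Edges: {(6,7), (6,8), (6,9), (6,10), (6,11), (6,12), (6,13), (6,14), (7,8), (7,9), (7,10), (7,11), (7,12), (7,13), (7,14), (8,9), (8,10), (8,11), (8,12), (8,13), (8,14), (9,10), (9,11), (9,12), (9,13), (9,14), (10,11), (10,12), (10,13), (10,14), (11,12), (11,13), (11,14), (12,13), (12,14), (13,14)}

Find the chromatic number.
Clique number ω(G) = 9 (lower bound: χ ≥ ω).
The clique on [6, 7, 8, 9, 10, 11, 12, 13, 14] has size 9, forcing χ ≥ 9, and the coloring below uses 9 colors, so χ(G) = 9.
A valid 9-coloring: color 1: [13]; color 2: [11]; color 3: [9]; color 4: [12]; color 5: [10]; color 6: [7]; color 7: [6]; color 8: [8]; color 9: [14].

χ(G) = 9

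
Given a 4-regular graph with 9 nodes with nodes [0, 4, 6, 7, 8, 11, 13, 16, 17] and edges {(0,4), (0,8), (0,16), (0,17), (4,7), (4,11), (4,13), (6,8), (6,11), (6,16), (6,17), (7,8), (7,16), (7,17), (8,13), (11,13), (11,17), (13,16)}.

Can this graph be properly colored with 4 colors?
Yes, G is 4-colorable

A valid 4-coloring: color 1: [0, 6, 7, 13]; color 2: [4, 8, 16, 17]; color 3: [11].
(χ(G) = 3 ≤ 4.)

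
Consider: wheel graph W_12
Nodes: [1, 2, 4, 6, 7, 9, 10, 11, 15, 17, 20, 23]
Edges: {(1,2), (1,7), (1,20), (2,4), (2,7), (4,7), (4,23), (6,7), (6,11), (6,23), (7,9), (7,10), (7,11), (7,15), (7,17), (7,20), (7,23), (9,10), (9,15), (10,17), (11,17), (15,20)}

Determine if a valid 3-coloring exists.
No, G is not 3-colorable

Odd cycle [10, 9, 15, 20, 1, 2, 4, 23, 6, 11, 17] needs 3 colors (χ ≥ 3).
Vertex 7 is adjacent to every vertex of [1, 2, 4, 6, 9, 10, 11, 15, 17, 20, 23], which already need 3 colors among themselves, so 7 needs a new color (χ ≥ 4).
Hence χ(G) ≥ 4 > 3, so no proper 3-coloring exists.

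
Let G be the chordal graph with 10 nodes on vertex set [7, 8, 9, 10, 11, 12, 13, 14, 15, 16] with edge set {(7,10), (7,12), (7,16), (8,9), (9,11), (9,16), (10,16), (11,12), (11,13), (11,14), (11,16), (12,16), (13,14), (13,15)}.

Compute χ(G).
χ(G) = 3

Clique number ω(G) = 3 (lower bound: χ ≥ ω).
The clique on [7, 10, 16] has size 3, forcing χ ≥ 3, and the coloring below uses 3 colors, so χ(G) = 3.
A valid 3-coloring: color 1: [8, 13, 16]; color 2: [7, 11, 15]; color 3: [9, 10, 12, 14].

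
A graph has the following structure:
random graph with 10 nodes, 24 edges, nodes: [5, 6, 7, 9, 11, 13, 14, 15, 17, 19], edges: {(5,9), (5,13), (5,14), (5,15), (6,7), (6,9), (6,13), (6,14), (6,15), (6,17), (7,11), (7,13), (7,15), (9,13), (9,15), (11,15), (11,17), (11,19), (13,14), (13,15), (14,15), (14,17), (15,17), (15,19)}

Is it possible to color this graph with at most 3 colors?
The clique on vertices [5, 9, 13, 15] has size 4 > 3, so it alone needs 4 colors.

No, G is not 3-colorable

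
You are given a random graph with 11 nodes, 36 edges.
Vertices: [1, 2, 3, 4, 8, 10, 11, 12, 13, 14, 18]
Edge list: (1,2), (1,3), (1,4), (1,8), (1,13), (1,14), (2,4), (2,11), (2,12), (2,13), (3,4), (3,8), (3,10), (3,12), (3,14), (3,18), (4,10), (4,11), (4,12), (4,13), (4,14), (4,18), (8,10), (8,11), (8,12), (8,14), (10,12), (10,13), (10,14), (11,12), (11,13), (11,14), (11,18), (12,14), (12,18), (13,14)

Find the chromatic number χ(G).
χ(G) = 5

Clique number ω(G) = 5 (lower bound: χ ≥ ω).
The clique on [3, 8, 10, 12, 14] has size 5, forcing χ ≥ 5, and the coloring below uses 5 colors, so χ(G) = 5.
A valid 5-coloring: color 1: [4, 8]; color 2: [2, 14, 18]; color 3: [12, 13]; color 4: [3, 11]; color 5: [1, 10].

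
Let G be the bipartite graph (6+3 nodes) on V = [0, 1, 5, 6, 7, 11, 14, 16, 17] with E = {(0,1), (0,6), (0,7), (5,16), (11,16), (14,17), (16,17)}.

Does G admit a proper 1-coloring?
Edge (0,1) forces its endpoints to differ, so 1 color is not enough.

No, G is not 1-colorable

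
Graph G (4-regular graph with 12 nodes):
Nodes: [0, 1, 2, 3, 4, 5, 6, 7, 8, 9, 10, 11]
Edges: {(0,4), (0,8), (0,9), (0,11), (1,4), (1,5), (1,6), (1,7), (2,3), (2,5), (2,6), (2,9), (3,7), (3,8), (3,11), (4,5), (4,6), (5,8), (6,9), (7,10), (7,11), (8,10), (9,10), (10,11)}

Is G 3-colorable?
Yes, G is 3-colorable

A valid 3-coloring: color 1: [0, 3, 5, 6, 10]; color 2: [1, 2, 8, 11]; color 3: [4, 7, 9].
(χ(G) = 3 ≤ 3.)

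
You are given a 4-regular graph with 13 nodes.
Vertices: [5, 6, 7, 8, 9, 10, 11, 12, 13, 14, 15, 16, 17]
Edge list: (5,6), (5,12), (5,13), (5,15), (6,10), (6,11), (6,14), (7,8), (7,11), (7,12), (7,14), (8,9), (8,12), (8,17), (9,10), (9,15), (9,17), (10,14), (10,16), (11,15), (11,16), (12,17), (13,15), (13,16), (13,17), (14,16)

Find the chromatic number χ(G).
χ(G) = 3

Clique number ω(G) = 3 (lower bound: χ ≥ ω).
The clique on [5, 13, 15] has size 3, forcing χ ≥ 3, and the coloring below uses 3 colors, so χ(G) = 3.
A valid 3-coloring: color 1: [6, 7, 15, 16, 17]; color 2: [9, 11, 12, 13, 14]; color 3: [5, 8, 10].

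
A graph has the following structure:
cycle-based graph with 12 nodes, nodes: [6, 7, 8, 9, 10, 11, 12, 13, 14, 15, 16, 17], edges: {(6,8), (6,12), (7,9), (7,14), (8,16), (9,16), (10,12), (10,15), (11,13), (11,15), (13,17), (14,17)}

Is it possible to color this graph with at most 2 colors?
A valid 2-coloring: color 1: [8, 9, 12, 13, 14, 15]; color 2: [6, 7, 10, 11, 16, 17].
(χ(G) = 2 ≤ 2.)

Yes, G is 2-colorable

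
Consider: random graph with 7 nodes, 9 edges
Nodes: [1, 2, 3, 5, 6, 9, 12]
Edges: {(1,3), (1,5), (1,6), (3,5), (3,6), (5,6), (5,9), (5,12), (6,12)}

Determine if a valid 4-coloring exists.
Yes, G is 4-colorable

A valid 4-coloring: color 1: [2, 5]; color 2: [6, 9]; color 3: [3, 12]; color 4: [1].
(χ(G) = 4 ≤ 4.)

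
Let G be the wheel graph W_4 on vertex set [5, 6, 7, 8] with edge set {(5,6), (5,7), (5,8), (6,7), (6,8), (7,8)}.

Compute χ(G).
Clique number ω(G) = 4 (lower bound: χ ≥ ω).
The clique on [5, 6, 7, 8] has size 4, forcing χ ≥ 4, and the coloring below uses 4 colors, so χ(G) = 4.
A valid 4-coloring: color 1: [6]; color 2: [8]; color 3: [7]; color 4: [5].

χ(G) = 4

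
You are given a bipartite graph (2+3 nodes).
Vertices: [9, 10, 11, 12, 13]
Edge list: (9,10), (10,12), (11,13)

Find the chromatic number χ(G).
Clique number ω(G) = 2 (lower bound: χ ≥ ω).
The graph is bipartite (no odd cycle), so 2 colors suffice: χ(G) = 2.
A valid 2-coloring: color 1: [10, 13]; color 2: [9, 11, 12].

χ(G) = 2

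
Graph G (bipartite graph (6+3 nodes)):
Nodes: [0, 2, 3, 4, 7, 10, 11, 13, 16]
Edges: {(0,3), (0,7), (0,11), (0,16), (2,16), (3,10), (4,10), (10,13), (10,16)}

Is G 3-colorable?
A valid 3-coloring: color 1: [0, 2, 10]; color 2: [3, 4, 7, 11, 13, 16].
(χ(G) = 2 ≤ 3.)

Yes, G is 3-colorable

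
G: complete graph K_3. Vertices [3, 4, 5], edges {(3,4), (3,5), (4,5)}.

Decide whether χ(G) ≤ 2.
The clique on vertices [3, 4, 5] has size 3 > 2, so it alone needs 3 colors.

No, G is not 2-colorable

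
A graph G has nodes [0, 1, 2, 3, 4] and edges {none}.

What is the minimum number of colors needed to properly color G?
χ(G) = 1

Clique number ω(G) = 1 (lower bound: χ ≥ ω).
The graph has no edges, so one color suffices: χ(G) = 1.
A valid 1-coloring: color 1: [0, 1, 2, 3, 4].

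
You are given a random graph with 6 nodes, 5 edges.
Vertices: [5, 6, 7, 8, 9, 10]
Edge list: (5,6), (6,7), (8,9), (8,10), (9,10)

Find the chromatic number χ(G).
Clique number ω(G) = 3 (lower bound: χ ≥ ω).
The clique on [8, 9, 10] has size 3, forcing χ ≥ 3, and the coloring below uses 3 colors, so χ(G) = 3.
A valid 3-coloring: color 1: [6, 9]; color 2: [5, 7, 10]; color 3: [8].

χ(G) = 3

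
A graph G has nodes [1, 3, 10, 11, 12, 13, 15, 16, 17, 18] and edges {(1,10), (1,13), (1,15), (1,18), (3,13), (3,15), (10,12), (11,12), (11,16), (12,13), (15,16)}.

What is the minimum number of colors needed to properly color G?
Clique number ω(G) = 2 (lower bound: χ ≥ ω).
The graph is bipartite (no odd cycle), so 2 colors suffice: χ(G) = 2.
A valid 2-coloring: color 1: [1, 3, 12, 16, 17]; color 2: [10, 11, 13, 15, 18].

χ(G) = 2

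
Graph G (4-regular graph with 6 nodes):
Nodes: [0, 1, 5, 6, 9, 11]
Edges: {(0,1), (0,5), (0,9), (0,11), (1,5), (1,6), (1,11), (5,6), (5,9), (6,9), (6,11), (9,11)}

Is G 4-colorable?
Yes, G is 4-colorable

A valid 4-coloring: color 1: [0, 6]; color 2: [1, 9]; color 3: [5, 11].
(χ(G) = 3 ≤ 4.)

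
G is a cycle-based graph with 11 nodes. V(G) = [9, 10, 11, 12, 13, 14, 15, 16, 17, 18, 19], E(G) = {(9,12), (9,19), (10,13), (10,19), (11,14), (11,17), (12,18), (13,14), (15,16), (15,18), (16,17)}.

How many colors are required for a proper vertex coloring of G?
χ(G) = 3

Clique number ω(G) = 2 (lower bound: χ ≥ ω).
Odd cycle [14, 11, 17, 16, 15, 18, 12, 9, 19, 10, 13] needs 3 colors (χ ≥ 3).
The coloring below uses 3 colors, so χ(G) = 3.
A valid 3-coloring: color 1: [10, 12, 14, 15, 17]; color 2: [9, 11, 13, 16, 18]; color 3: [19].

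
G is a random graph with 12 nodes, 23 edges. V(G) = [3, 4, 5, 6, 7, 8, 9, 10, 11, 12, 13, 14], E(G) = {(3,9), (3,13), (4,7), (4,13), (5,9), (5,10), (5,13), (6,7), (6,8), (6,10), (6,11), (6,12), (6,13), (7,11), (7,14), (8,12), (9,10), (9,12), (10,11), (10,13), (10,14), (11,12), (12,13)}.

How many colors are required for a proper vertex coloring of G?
Clique number ω(G) = 3 (lower bound: χ ≥ ω).
The clique on [5, 9, 10] has size 3, forcing χ ≥ 3, and the coloring below uses 3 colors, so χ(G) = 3.
A valid 3-coloring: color 1: [3, 4, 5, 6, 14]; color 2: [7, 10, 12]; color 3: [8, 9, 11, 13].

χ(G) = 3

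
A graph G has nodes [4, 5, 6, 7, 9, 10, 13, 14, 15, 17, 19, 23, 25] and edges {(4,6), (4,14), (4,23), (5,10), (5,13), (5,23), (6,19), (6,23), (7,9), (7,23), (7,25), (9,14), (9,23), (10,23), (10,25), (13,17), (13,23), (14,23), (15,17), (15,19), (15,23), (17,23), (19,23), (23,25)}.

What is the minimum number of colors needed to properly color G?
χ(G) = 3

Clique number ω(G) = 3 (lower bound: χ ≥ ω).
The clique on [4, 6, 23] has size 3, forcing χ ≥ 3, and the coloring below uses 3 colors, so χ(G) = 3.
A valid 3-coloring: color 1: [23]; color 2: [6, 7, 10, 13, 14, 15]; color 3: [4, 5, 9, 17, 19, 25].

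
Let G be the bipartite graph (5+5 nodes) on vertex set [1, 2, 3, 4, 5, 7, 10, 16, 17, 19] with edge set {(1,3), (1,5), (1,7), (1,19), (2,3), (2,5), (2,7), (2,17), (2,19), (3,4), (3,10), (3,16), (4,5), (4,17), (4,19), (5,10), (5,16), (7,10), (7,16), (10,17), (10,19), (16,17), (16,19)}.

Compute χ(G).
χ(G) = 2

Clique number ω(G) = 2 (lower bound: χ ≥ ω).
The graph is bipartite (no odd cycle), so 2 colors suffice: χ(G) = 2.
A valid 2-coloring: color 1: [3, 5, 7, 17, 19]; color 2: [1, 2, 4, 10, 16].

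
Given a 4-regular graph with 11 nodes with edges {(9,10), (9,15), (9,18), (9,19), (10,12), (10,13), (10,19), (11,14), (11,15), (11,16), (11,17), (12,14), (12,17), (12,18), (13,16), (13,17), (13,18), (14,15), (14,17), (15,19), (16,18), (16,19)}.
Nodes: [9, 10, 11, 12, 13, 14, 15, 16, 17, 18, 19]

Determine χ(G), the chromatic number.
Clique number ω(G) = 3 (lower bound: χ ≥ ω).
The clique on [9, 10, 19] has size 3, forcing χ ≥ 3, and the coloring below uses 3 colors, so χ(G) = 3.
A valid 3-coloring: color 1: [9, 11, 12, 13]; color 2: [10, 15, 16, 17]; color 3: [14, 18, 19].

χ(G) = 3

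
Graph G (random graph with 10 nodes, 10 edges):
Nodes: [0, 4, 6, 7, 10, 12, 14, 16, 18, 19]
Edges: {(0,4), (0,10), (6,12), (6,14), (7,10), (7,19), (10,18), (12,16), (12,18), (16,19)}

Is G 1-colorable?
No, G is not 1-colorable

Edge (0,4) forces its endpoints to differ, so 1 color is not enough.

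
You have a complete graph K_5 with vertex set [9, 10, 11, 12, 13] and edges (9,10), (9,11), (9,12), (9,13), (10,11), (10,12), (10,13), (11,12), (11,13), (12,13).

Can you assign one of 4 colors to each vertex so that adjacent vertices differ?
The clique on vertices [9, 10, 11, 12, 13] has size 5 > 4, so it alone needs 5 colors.

No, G is not 4-colorable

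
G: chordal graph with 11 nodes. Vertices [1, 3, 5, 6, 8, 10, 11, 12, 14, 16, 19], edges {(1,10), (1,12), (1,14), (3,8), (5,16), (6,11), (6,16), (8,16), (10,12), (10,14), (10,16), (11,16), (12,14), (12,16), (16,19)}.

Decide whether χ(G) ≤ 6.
Yes, G is 6-colorable

A valid 6-coloring: color 1: [3, 14, 16]; color 2: [5, 8, 10, 11, 19]; color 3: [6, 12]; color 4: [1].
(χ(G) = 4 ≤ 6.)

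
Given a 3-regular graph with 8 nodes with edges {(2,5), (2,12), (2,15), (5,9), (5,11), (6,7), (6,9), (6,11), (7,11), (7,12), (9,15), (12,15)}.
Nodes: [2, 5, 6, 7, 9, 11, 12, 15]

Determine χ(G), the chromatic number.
Clique number ω(G) = 3 (lower bound: χ ≥ ω).
The clique on [2, 12, 15] has size 3, forcing χ ≥ 3, and the coloring below uses 3 colors, so χ(G) = 3.
A valid 3-coloring: color 1: [5, 6, 12]; color 2: [7, 15]; color 3: [2, 9, 11].

χ(G) = 3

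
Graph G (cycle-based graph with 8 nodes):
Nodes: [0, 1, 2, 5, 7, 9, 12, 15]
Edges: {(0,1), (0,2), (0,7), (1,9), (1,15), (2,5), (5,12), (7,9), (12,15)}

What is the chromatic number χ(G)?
χ(G) = 2

Clique number ω(G) = 2 (lower bound: χ ≥ ω).
The graph is bipartite (no odd cycle), so 2 colors suffice: χ(G) = 2.
A valid 2-coloring: color 1: [0, 5, 9, 15]; color 2: [1, 2, 7, 12].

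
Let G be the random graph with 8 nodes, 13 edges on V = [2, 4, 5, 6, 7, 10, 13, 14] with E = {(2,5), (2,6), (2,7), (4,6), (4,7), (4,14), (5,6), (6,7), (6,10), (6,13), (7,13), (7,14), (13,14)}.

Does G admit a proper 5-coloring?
A valid 5-coloring: color 1: [6, 14]; color 2: [5, 7, 10]; color 3: [2, 4, 13].
(χ(G) = 3 ≤ 5.)

Yes, G is 5-colorable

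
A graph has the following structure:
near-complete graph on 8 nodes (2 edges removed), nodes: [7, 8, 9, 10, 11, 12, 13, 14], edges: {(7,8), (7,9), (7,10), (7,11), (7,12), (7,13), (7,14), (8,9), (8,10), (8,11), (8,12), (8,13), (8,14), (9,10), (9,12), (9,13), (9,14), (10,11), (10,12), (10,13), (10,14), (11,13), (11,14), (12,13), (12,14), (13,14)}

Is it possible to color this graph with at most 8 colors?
A valid 8-coloring: color 1: [8]; color 2: [10]; color 3: [7]; color 4: [14]; color 5: [13]; color 6: [11, 12]; color 7: [9].
(χ(G) = 7 ≤ 8.)

Yes, G is 8-colorable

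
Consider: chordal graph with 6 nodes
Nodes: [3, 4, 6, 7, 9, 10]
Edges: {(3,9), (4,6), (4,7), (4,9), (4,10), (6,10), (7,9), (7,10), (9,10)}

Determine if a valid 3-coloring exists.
The clique on vertices [4, 7, 9, 10] has size 4 > 3, so it alone needs 4 colors.

No, G is not 3-colorable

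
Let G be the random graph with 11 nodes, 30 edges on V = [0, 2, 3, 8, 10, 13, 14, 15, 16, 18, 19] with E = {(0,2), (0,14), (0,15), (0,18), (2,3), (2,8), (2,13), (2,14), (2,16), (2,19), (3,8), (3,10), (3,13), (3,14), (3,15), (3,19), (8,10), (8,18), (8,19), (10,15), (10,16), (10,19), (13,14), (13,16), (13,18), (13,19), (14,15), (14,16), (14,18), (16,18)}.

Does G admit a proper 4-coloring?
Yes, G is 4-colorable

A valid 4-coloring: color 1: [14, 19]; color 2: [0, 3, 16]; color 3: [2, 10, 18]; color 4: [8, 13, 15].
(χ(G) = 4 ≤ 4.)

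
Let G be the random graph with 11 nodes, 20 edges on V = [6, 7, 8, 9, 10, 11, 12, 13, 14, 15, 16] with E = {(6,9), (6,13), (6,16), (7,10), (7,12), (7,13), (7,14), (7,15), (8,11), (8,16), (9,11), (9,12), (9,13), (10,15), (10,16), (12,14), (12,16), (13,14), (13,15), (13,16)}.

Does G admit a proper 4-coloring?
A valid 4-coloring: color 1: [10, 11, 12, 13]; color 2: [7, 9, 16]; color 3: [6, 8, 14, 15].
(χ(G) = 3 ≤ 4.)

Yes, G is 4-colorable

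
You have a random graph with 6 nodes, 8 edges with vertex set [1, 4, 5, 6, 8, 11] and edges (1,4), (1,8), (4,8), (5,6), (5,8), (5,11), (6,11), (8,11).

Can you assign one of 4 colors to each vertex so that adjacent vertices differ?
A valid 4-coloring: color 1: [6, 8]; color 2: [1, 11]; color 3: [4, 5].
(χ(G) = 3 ≤ 4.)

Yes, G is 4-colorable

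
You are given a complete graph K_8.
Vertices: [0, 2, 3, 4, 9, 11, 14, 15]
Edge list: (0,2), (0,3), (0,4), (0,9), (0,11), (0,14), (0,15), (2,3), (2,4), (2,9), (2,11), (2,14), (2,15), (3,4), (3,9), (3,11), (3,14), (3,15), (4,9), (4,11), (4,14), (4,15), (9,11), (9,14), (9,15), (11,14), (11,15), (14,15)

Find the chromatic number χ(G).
χ(G) = 8

Clique number ω(G) = 8 (lower bound: χ ≥ ω).
The clique on [0, 2, 3, 4, 9, 11, 14, 15] has size 8, forcing χ ≥ 8, and the coloring below uses 8 colors, so χ(G) = 8.
A valid 8-coloring: color 1: [15]; color 2: [11]; color 3: [3]; color 4: [0]; color 5: [9]; color 6: [14]; color 7: [4]; color 8: [2].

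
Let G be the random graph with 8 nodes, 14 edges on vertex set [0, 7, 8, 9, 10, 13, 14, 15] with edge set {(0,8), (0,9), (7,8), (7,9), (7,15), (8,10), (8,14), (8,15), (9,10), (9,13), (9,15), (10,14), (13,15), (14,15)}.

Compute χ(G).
χ(G) = 3

Clique number ω(G) = 3 (lower bound: χ ≥ ω).
The clique on [8, 10, 14] has size 3, forcing χ ≥ 3, and the coloring below uses 3 colors, so χ(G) = 3.
A valid 3-coloring: color 1: [0, 10, 15]; color 2: [8, 9]; color 3: [7, 13, 14].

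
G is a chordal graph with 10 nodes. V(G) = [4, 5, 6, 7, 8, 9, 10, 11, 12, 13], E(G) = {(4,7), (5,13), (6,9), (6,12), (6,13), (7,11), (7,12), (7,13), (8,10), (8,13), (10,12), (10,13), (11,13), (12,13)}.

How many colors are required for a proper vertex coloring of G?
Clique number ω(G) = 3 (lower bound: χ ≥ ω).
The clique on [8, 10, 13] has size 3, forcing χ ≥ 3, and the coloring below uses 3 colors, so χ(G) = 3.
A valid 3-coloring: color 1: [4, 9, 13]; color 2: [5, 6, 7, 10]; color 3: [8, 11, 12].

χ(G) = 3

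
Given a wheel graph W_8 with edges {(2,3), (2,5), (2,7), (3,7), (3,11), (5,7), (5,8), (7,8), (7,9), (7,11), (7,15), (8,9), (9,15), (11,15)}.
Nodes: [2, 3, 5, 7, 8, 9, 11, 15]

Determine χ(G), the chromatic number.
χ(G) = 4

Clique number ω(G) = 3 (lower bound: χ ≥ ω).
Odd cycle [2, 3, 11, 15, 9, 8, 5] needs 3 colors (χ ≥ 3).
Vertex 7 is adjacent to every vertex of [2, 3, 5, 8, 9, 11, 15], which already need 3 colors among themselves, so 7 needs a new color (χ ≥ 4).
The coloring below uses 4 colors, so χ(G) = 4.
A valid 4-coloring: color 1: [7]; color 2: [2, 8, 11]; color 3: [3, 5, 15]; color 4: [9].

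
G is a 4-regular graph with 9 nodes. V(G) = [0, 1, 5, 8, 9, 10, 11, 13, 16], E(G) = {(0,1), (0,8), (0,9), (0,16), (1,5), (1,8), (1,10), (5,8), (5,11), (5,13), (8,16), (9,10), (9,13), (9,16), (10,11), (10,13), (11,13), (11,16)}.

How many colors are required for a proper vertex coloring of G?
Clique number ω(G) = 3 (lower bound: χ ≥ ω).
The clique on [0, 8, 16] has size 3, forcing χ ≥ 3, and the coloring below uses 3 colors, so χ(G) = 3.
A valid 3-coloring: color 1: [1, 13, 16]; color 2: [0, 5, 10]; color 3: [8, 9, 11].

χ(G) = 3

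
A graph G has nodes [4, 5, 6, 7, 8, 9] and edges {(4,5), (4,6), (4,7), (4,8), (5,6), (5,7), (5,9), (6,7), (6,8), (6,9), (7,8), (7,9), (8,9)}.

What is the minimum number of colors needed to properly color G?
Clique number ω(G) = 4 (lower bound: χ ≥ ω).
The clique on [6, 7, 8, 9] has size 4, forcing χ ≥ 4, and the coloring below uses 4 colors, so χ(G) = 4.
A valid 4-coloring: color 1: [6]; color 2: [7]; color 3: [5, 8]; color 4: [4, 9].

χ(G) = 4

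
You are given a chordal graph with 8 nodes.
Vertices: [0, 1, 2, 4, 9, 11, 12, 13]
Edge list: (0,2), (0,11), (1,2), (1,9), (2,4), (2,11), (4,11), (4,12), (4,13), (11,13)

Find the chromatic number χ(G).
χ(G) = 3

Clique number ω(G) = 3 (lower bound: χ ≥ ω).
The clique on [0, 2, 11] has size 3, forcing χ ≥ 3, and the coloring below uses 3 colors, so χ(G) = 3.
A valid 3-coloring: color 1: [2, 9, 12, 13]; color 2: [0, 1, 4]; color 3: [11].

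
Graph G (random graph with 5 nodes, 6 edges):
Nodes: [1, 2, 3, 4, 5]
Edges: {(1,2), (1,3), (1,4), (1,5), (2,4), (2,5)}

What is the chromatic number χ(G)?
χ(G) = 3

Clique number ω(G) = 3 (lower bound: χ ≥ ω).
The clique on [1, 2, 4] has size 3, forcing χ ≥ 3, and the coloring below uses 3 colors, so χ(G) = 3.
A valid 3-coloring: color 1: [1]; color 2: [2, 3]; color 3: [4, 5].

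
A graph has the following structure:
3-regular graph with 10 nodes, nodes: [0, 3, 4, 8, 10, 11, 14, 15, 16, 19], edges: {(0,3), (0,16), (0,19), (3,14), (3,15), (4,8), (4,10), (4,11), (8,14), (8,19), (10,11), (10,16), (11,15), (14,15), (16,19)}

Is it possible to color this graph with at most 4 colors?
A valid 4-coloring: color 1: [0, 4, 15]; color 2: [11, 14, 19]; color 3: [3, 8, 10]; color 4: [16].
(χ(G) = 3 ≤ 4.)

Yes, G is 4-colorable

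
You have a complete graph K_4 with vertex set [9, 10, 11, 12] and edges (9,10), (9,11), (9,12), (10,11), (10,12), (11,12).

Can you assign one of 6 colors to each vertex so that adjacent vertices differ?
A valid 6-coloring: color 1: [9]; color 2: [10]; color 3: [12]; color 4: [11].
(χ(G) = 4 ≤ 6.)

Yes, G is 6-colorable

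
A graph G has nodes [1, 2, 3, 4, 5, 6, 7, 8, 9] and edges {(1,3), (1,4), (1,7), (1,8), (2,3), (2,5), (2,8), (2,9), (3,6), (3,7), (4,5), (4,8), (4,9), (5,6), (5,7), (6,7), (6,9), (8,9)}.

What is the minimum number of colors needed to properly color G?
χ(G) = 4

Clique number ω(G) = 3 (lower bound: χ ≥ ω).
Suppose a proper 3-coloring c exists. The clique [1, 3, 7] takes 3 distinct colors; by symmetry let c(1) = 1, c(3) = 2, c(7) = 3.
- Vertex 6: neighbors [3, 7] already have colors [2, 3] ⇒ c(6) = 1.
- Vertex 5: neighbors [6, 7] already have colors [1, 3] ⇒ c(5) = 2.
- Vertex 4: neighbors [1, 5] already have colors [1, 2] ⇒ c(4) = 3.
- Vertex 8: neighbors [1, 4] already have colors [1, 3] ⇒ c(8) = 2.
- Vertex 9: neighbors [6, 8, 4] already have colors [1, 2, 3] — all 3 colors blocked. Contradiction.
The forced assignments end in a contradiction, so G has no proper 3-coloring (χ ≥ 4).
The coloring below uses 4 colors, so χ(G) = 4.
A valid 4-coloring: color 1: [3, 5, 8]; color 2: [2, 4, 6]; color 3: [1, 9]; color 4: [7].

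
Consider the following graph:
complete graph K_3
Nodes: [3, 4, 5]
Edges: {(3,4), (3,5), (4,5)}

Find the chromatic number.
χ(G) = 3

Clique number ω(G) = 3 (lower bound: χ ≥ ω).
The clique on [3, 4, 5] has size 3, forcing χ ≥ 3, and the coloring below uses 3 colors, so χ(G) = 3.
A valid 3-coloring: color 1: [3]; color 2: [5]; color 3: [4].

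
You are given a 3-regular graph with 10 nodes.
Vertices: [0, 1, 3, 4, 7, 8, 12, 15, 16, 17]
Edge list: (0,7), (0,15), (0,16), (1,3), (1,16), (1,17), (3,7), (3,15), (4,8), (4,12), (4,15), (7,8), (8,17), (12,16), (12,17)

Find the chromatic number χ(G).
χ(G) = 3

Clique number ω(G) = 2 (lower bound: χ ≥ ω).
Odd cycle [7, 8, 17, 1, 3] needs 3 colors (χ ≥ 3).
The coloring below uses 3 colors, so χ(G) = 3.
A valid 3-coloring: color 1: [7, 15, 16, 17]; color 2: [0, 3, 8, 12]; color 3: [1, 4].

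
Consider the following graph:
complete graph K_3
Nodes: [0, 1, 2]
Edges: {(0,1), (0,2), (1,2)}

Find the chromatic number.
χ(G) = 3

Clique number ω(G) = 3 (lower bound: χ ≥ ω).
The clique on [0, 1, 2] has size 3, forcing χ ≥ 3, and the coloring below uses 3 colors, so χ(G) = 3.
A valid 3-coloring: color 1: [1]; color 2: [0]; color 3: [2].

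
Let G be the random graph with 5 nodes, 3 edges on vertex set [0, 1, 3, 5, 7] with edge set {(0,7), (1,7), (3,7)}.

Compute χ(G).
Clique number ω(G) = 2 (lower bound: χ ≥ ω).
The graph is bipartite (no odd cycle), so 2 colors suffice: χ(G) = 2.
A valid 2-coloring: color 1: [5, 7]; color 2: [0, 1, 3].

χ(G) = 2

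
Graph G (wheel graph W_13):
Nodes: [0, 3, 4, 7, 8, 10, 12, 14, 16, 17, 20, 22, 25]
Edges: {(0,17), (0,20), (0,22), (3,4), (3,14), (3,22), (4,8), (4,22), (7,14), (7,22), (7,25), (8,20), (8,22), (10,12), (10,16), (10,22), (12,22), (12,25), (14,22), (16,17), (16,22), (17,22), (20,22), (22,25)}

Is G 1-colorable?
No, G is not 1-colorable

The clique on vertices [0, 17, 22] has size 3 > 1, so it alone needs 3 colors.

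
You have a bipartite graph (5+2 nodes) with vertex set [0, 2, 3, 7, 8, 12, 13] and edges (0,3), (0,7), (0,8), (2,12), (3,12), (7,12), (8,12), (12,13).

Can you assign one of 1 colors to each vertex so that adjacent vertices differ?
Edge (0,8) forces its endpoints to differ, so 1 color is not enough.

No, G is not 1-colorable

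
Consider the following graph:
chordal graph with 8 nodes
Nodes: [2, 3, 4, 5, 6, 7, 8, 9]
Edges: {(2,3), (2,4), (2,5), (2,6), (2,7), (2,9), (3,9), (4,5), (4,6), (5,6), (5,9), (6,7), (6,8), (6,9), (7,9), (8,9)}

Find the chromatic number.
Clique number ω(G) = 4 (lower bound: χ ≥ ω).
The clique on [2, 5, 6, 9] has size 4, forcing χ ≥ 4, and the coloring below uses 4 colors, so χ(G) = 4.
A valid 4-coloring: color 1: [2, 8]; color 2: [3, 6]; color 3: [4, 9]; color 4: [5, 7].

χ(G) = 4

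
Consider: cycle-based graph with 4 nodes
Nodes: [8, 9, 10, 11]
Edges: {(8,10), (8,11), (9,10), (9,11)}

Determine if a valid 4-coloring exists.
Yes, G is 4-colorable

A valid 4-coloring: color 1: [10, 11]; color 2: [8, 9].
(χ(G) = 2 ≤ 4.)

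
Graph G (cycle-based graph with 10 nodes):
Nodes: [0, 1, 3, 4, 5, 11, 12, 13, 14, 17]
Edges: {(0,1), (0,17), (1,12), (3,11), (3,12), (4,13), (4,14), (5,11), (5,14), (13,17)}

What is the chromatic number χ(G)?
Clique number ω(G) = 2 (lower bound: χ ≥ ω).
The graph is bipartite (no odd cycle), so 2 colors suffice: χ(G) = 2.
A valid 2-coloring: color 1: [0, 11, 12, 13, 14]; color 2: [1, 3, 4, 5, 17].

χ(G) = 2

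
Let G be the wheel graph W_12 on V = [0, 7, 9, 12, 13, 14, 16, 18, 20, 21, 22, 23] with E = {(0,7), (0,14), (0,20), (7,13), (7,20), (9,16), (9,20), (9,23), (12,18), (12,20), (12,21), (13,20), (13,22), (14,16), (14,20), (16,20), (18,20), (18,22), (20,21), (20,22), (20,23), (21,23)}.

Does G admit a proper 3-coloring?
No, G is not 3-colorable

Odd cycle [21, 23, 9, 16, 14, 0, 7, 13, 22, 18, 12] needs 3 colors (χ ≥ 3).
Vertex 20 is adjacent to every vertex of [0, 7, 9, 12, 13, 14, 16, 18, 21, 22, 23], which already need 3 colors among themselves, so 20 needs a new color (χ ≥ 4).
Hence χ(G) ≥ 4 > 3, so no proper 3-coloring exists.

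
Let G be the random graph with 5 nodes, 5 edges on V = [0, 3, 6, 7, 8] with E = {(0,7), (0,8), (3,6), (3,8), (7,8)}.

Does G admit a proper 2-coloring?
No, G is not 2-colorable

The clique on vertices [0, 7, 8] has size 3 > 2, so it alone needs 3 colors.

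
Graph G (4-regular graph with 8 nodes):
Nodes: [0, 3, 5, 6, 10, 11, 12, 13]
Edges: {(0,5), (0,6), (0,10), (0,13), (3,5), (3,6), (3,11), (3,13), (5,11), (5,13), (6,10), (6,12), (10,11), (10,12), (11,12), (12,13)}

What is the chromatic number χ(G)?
Clique number ω(G) = 3 (lower bound: χ ≥ ω).
The clique on [0, 6, 10] has size 3, forcing χ ≥ 3, and the coloring below uses 3 colors, so χ(G) = 3.
A valid 3-coloring: color 1: [0, 3, 12]; color 2: [5, 10]; color 3: [6, 11, 13].

χ(G) = 3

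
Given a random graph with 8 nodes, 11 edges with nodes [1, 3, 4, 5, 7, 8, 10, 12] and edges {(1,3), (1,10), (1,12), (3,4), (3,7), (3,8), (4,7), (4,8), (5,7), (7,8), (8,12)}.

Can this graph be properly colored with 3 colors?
The clique on vertices [3, 4, 7, 8] has size 4 > 3, so it alone needs 4 colors.

No, G is not 3-colorable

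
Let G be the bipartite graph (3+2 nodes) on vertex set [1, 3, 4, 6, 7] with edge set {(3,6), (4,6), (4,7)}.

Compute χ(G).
χ(G) = 2

Clique number ω(G) = 2 (lower bound: χ ≥ ω).
The graph is bipartite (no odd cycle), so 2 colors suffice: χ(G) = 2.
A valid 2-coloring: color 1: [1, 6, 7]; color 2: [3, 4].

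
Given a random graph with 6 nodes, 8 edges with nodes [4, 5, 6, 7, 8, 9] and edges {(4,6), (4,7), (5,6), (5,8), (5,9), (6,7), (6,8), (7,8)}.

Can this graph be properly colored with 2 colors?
The clique on vertices [5, 6, 8] has size 3 > 2, so it alone needs 3 colors.

No, G is not 2-colorable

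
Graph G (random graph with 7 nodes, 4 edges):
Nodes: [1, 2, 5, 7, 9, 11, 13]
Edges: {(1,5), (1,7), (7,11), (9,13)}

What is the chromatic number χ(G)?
χ(G) = 2

Clique number ω(G) = 2 (lower bound: χ ≥ ω).
The graph is bipartite (no odd cycle), so 2 colors suffice: χ(G) = 2.
A valid 2-coloring: color 1: [2, 5, 7, 9]; color 2: [1, 11, 13].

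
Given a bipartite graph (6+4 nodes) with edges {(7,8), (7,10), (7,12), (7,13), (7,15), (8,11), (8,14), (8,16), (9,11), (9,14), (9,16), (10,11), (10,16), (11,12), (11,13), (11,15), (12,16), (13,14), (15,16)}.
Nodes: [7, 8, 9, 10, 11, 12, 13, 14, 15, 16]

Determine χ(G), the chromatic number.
Clique number ω(G) = 2 (lower bound: χ ≥ ω).
The graph is bipartite (no odd cycle), so 2 colors suffice: χ(G) = 2.
A valid 2-coloring: color 1: [7, 11, 14, 16]; color 2: [8, 9, 10, 12, 13, 15].

χ(G) = 2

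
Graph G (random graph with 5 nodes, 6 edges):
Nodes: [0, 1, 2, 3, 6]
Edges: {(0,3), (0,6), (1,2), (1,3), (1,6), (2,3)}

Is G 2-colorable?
The clique on vertices [1, 2, 3] has size 3 > 2, so it alone needs 3 colors.

No, G is not 2-colorable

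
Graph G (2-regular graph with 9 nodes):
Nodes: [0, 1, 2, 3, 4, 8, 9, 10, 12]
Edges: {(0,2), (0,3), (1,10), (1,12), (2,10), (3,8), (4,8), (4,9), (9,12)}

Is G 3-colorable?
Yes, G is 3-colorable

A valid 3-coloring: color 1: [3, 4, 10, 12]; color 2: [1, 2, 8, 9]; color 3: [0].
(χ(G) = 3 ≤ 3.)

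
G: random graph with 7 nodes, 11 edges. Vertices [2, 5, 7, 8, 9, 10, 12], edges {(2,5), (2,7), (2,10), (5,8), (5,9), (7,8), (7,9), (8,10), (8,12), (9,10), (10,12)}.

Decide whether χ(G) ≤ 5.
A valid 5-coloring: color 1: [2, 8, 9]; color 2: [5, 7, 10]; color 3: [12].
(χ(G) = 3 ≤ 5.)

Yes, G is 5-colorable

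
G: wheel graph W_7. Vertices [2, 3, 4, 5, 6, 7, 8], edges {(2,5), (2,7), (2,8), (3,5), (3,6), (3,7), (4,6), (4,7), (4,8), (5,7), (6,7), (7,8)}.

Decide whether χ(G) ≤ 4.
A valid 4-coloring: color 1: [7]; color 2: [5, 6, 8]; color 3: [2, 3, 4].
(χ(G) = 3 ≤ 4.)

Yes, G is 4-colorable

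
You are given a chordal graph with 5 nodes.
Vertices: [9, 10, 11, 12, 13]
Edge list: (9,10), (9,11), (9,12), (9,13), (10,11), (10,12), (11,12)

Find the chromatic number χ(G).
χ(G) = 4

Clique number ω(G) = 4 (lower bound: χ ≥ ω).
The clique on [9, 10, 11, 12] has size 4, forcing χ ≥ 4, and the coloring below uses 4 colors, so χ(G) = 4.
A valid 4-coloring: color 1: [9]; color 2: [11, 13]; color 3: [10]; color 4: [12].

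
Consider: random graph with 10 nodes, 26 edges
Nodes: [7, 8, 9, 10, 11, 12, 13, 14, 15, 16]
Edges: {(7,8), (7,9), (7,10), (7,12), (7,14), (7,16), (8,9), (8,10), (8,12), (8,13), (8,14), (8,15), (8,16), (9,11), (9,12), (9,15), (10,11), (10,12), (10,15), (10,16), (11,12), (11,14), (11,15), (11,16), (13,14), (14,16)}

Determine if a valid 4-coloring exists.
Yes, G is 4-colorable

A valid 4-coloring: color 1: [8, 11]; color 2: [7, 13, 15]; color 3: [9, 10, 14]; color 4: [12, 16].
(χ(G) = 4 ≤ 4.)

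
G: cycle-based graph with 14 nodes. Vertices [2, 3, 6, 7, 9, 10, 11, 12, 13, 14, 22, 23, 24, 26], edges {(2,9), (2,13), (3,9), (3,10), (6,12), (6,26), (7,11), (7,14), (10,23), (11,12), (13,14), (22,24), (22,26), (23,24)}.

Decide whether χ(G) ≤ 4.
Yes, G is 4-colorable

A valid 4-coloring: color 1: [7, 9, 10, 12, 13, 24, 26]; color 2: [2, 3, 6, 11, 14, 22, 23].
(χ(G) = 2 ≤ 4.)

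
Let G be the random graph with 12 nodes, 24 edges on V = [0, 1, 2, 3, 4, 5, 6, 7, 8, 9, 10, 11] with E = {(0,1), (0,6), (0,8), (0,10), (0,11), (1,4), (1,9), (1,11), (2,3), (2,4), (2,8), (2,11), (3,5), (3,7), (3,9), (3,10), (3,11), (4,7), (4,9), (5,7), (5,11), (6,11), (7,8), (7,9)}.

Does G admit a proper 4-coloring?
Yes, G is 4-colorable

A valid 4-coloring: color 1: [7, 10, 11]; color 2: [1, 3, 6, 8]; color 3: [0, 2, 5, 9]; color 4: [4].
(χ(G) = 4 ≤ 4.)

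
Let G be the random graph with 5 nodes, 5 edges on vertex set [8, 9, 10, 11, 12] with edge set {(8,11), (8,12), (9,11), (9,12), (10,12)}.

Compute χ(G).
χ(G) = 2

Clique number ω(G) = 2 (lower bound: χ ≥ ω).
The graph is bipartite (no odd cycle), so 2 colors suffice: χ(G) = 2.
A valid 2-coloring: color 1: [11, 12]; color 2: [8, 9, 10].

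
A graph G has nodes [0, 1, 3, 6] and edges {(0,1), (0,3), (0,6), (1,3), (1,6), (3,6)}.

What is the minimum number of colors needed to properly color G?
χ(G) = 4

Clique number ω(G) = 4 (lower bound: χ ≥ ω).
The clique on [0, 1, 3, 6] has size 4, forcing χ ≥ 4, and the coloring below uses 4 colors, so χ(G) = 4.
A valid 4-coloring: color 1: [3]; color 2: [6]; color 3: [0]; color 4: [1].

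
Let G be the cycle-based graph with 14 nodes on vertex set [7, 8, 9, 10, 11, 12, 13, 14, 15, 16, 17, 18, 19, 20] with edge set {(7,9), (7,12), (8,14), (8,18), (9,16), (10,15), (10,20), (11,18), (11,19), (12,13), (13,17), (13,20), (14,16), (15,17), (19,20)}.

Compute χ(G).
χ(G) = 3

Clique number ω(G) = 2 (lower bound: χ ≥ ω).
Odd cycle [10, 15, 17, 13, 20] needs 3 colors (χ ≥ 3).
The coloring below uses 3 colors, so χ(G) = 3.
A valid 3-coloring: color 1: [8, 9, 11, 12, 15, 20]; color 2: [7, 10, 13, 14, 18, 19]; color 3: [16, 17].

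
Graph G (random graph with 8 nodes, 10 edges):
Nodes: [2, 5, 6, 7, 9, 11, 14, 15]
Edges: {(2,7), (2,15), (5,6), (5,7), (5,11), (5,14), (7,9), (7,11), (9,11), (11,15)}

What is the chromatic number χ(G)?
χ(G) = 3

Clique number ω(G) = 3 (lower bound: χ ≥ ω).
The clique on [7, 9, 11] has size 3, forcing χ ≥ 3, and the coloring below uses 3 colors, so χ(G) = 3.
A valid 3-coloring: color 1: [2, 5, 9]; color 2: [6, 7, 14, 15]; color 3: [11].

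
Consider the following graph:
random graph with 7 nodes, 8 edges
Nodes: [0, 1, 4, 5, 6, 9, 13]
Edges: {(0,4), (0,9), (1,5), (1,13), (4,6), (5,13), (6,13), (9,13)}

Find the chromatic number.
Clique number ω(G) = 3 (lower bound: χ ≥ ω).
The clique on [1, 5, 13] has size 3, forcing χ ≥ 3, and the coloring below uses 3 colors, so χ(G) = 3.
A valid 3-coloring: color 1: [0, 13]; color 2: [5, 6, 9]; color 3: [1, 4].

χ(G) = 3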